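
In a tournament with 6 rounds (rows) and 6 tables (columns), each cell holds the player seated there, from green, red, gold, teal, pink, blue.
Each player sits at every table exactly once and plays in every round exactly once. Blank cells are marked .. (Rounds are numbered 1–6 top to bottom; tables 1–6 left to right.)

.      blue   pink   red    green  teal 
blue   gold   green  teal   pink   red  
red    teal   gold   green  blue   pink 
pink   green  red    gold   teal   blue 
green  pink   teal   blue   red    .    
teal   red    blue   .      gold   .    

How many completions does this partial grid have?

Round 1, table 1: eliminating its round and table leaves {gold}.
Round 5, table 6: eliminating its round and table leaves {gold}.
Round 6, table 4: eliminating its round and table leaves {pink}.
Round 6, table 6: eliminating its round and table leaves {green}.
Only one assignment across all blanks avoids any round or table repeat, giving 1 completion.

1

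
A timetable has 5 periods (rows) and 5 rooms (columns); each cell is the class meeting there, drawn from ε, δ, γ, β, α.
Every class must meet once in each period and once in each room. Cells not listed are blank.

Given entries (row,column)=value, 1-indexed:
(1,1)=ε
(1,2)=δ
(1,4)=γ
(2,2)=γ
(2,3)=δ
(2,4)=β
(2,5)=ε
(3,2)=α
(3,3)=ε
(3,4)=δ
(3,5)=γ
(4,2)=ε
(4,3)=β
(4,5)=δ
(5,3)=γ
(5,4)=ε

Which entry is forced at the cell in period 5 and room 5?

Period 1, room 3: period 1 has {ε, δ, γ} and room 3 has {ε, δ, γ, β}, leaving only α.
Period 1, room 5: period 1 has {ε, δ, γ, α} and room 5 has {ε, δ, γ}, leaving only β.
Period 5 already has {ε, γ} and room 5 already has {ε, δ, γ, β}, so period 5, room 5 must be α.

α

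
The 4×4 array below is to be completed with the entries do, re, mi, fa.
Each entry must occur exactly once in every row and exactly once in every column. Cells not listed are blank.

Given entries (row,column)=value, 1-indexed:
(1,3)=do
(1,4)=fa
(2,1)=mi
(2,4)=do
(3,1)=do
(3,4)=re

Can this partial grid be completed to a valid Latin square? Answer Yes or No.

Yes

No row or column among the givens repeats a symbol, and propagating forced cells runs into no contradiction.
One valid completion exists (for instance, re mi do fa / mi re fa do / do fa mi re / fa do re mi).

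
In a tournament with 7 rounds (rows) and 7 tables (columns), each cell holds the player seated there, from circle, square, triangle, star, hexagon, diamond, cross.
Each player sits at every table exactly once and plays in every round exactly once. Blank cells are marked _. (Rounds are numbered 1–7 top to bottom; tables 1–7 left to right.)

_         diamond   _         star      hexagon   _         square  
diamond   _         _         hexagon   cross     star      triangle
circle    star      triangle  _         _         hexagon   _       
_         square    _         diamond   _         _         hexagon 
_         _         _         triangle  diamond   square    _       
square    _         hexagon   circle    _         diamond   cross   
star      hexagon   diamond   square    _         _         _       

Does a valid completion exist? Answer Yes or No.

Yes

No round or table among the givens repeats a symbol, and propagating forced cells runs into no contradiction.
One valid completion exists (for instance, triangle diamond cross star hexagon circle square / diamond circle square hexagon cross star triangle / circle star triangle cross square hexagon diamond / cross square star diamond circle triangle hexagon / hexagon cross circle triangle diamond square star / square triangle hexagon circle star diamond cross / star hexagon diamond square triangle cross circle).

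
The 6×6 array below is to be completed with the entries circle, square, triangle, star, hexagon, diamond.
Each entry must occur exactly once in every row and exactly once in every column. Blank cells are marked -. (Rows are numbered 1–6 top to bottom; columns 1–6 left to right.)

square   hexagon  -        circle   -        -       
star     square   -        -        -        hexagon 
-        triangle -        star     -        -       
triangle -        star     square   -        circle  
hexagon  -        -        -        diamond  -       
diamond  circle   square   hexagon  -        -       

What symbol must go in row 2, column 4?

Row 3, column 1: row 3 has {triangle, star} and column 1 has {square, triangle, star, hexagon, diamond}, leaving only circle.
Row 4, column 2: row 4 has {circle, square, triangle, star} and column 2 has {circle, square, triangle, hexagon}, leaving only diamond.
Row 4, column 5: row 4 has {circle, square, triangle, star, diamond} and column 5 has {diamond}, leaving only hexagon.
Row 3, column 5: row 3 has {circle, triangle, star} and column 5 has {hexagon, diamond}, leaving only square.
Row 3, column 6: row 3 has {circle, square, triangle, star} and column 6 has {circle, hexagon}, leaving only diamond.
Row 3, column 3: row 3 has {circle, square, triangle, star, diamond} and column 3 has {square, star}, leaving only hexagon.
Row 5, column 2: row 5 has {hexagon, diamond} and column 2 has {circle, square, triangle, hexagon, diamond}, leaving only star.
Row 5, column 4: row 5 has {star, hexagon, diamond} and column 4 has {circle, square, star, hexagon}, leaving only triangle.
Row 2 already has {square, star, hexagon} and column 4 already has {circle, square, triangle, star, hexagon}, so row 2, column 4 must be diamond.

diamond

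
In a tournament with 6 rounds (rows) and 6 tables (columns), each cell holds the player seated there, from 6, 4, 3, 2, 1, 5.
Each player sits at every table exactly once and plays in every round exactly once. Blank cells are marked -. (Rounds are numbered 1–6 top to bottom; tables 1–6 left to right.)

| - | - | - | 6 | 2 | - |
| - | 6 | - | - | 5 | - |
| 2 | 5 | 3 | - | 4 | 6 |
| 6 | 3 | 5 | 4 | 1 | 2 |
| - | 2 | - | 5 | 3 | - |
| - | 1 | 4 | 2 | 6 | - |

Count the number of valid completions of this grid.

Round 1, table 1: eliminating its round and table leaves {4, 3, 1, 5}.
Round 1, table 2: eliminating its round and table leaves {4}.
Round 1, table 3: eliminating its round and table leaves {1}.
Round 1, table 6: eliminating its round and table leaves {4, 3, 1, 5}.
Round 2, table 1: eliminating its round and table leaves {4, 3, 1}.
Round 2, table 3: eliminating its round and table leaves {2, 1}.
Round 2, table 4: eliminating its round and table leaves {3, 1}.
Round 2, table 6: eliminating its round and table leaves {4, 3, 1}.
Round 3, table 4: eliminating its round and table leaves {1}.
Round 5, table 1: eliminating its round and table leaves {4, 1}.
Round 5, table 3: eliminating its round and table leaves {6, 1}.
Round 5, table 6: eliminating its round and table leaves {4, 1}.
Round 6, table 1: eliminating its round and table leaves {3, 5}.
Round 6, table 6: eliminating its round and table leaves {3, 5}.
Enumerating the assignments across these blanks that avoid any round or table repeat gives 4 completions.

4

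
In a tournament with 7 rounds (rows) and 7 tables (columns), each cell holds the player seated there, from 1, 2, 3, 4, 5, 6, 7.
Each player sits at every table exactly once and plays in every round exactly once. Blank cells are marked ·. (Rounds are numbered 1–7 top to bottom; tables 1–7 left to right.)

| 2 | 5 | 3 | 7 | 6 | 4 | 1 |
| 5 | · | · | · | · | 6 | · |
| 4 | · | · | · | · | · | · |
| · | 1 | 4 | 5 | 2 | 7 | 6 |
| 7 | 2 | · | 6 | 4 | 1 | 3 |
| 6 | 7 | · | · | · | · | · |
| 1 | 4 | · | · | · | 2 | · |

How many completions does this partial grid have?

Round 2, table 2: eliminating its round and table leaves {3}.
Round 2, table 3: eliminating its round and table leaves {1, 2, 7}.
Round 2, table 4: eliminating its round and table leaves {1, 2, 3, 4}.
Round 2, table 5: eliminating its round and table leaves {1, 3, 7}.
Round 2, table 7: eliminating its round and table leaves {2, 4, 7}.
Round 3, table 2: eliminating its round and table leaves {3, 6}.
Round 3, table 3: eliminating its round and table leaves {1, 2, 5, 6, 7}.
Round 3, table 4: eliminating its round and table leaves {1, 2, 3}.
Round 3, table 5: eliminating its round and table leaves {1, 3, 5, 7}.
Round 3, table 6: eliminating its round and table leaves {3, 5}.
Round 3, table 7: eliminating its round and table leaves {2, 5, 7}.
Round 4, table 1: eliminating its round and table leaves {3}.
Round 5, table 3: eliminating its round and table leaves {5}.
Round 6, table 3: eliminating its round and table leaves {1, 2, 5}.
Round 6, table 4: eliminating its round and table leaves {1, 2, 3, 4}.
Round 6, table 5: eliminating its round and table leaves {1, 3, 5}.
Round 6, table 6: eliminating its round and table leaves {3, 5}.
Round 6, table 7: eliminating its round and table leaves {2, 4, 5}.
Round 7, table 3: eliminating its round and table leaves {5, 6, 7}.
Round 7, table 4: eliminating its round and table leaves {3}.
Round 7, table 5: eliminating its round and table leaves {3, 5, 7}.
Round 7, table 7: eliminating its round and table leaves {5, 7}.
Enumerating the assignments across these blanks that avoid any round or table repeat gives 14 completions.

14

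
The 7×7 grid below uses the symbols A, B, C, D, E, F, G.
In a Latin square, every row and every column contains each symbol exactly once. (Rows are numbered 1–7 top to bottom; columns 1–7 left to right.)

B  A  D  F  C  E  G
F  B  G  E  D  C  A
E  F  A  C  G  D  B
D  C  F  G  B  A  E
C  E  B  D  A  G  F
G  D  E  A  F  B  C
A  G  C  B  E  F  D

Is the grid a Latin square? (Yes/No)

Yes

Each row is a permutation of the 7 symbols, and so is each column.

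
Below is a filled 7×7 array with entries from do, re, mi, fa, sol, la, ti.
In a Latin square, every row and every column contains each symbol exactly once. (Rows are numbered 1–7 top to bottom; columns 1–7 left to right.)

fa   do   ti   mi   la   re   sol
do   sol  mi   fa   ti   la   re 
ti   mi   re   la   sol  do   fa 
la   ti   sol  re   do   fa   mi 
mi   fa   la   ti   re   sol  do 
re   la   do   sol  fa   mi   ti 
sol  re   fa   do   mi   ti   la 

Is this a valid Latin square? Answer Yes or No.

Yes

Each row is a permutation of the 7 symbols, and so is each column.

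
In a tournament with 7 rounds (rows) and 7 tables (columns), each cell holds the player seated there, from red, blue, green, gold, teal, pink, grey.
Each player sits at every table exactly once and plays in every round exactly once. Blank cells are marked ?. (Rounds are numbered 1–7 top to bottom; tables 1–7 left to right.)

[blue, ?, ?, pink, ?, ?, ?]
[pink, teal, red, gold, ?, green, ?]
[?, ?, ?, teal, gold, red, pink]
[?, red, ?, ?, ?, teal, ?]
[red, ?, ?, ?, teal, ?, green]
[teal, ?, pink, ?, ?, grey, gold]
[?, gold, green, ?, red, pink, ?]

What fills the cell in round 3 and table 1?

Round 1, table 6: round 1 has {blue, pink} and table 6 has {red, green, teal, pink, grey}, leaving only gold.
Round 5, table 6: round 5 has {red, green, teal} and table 6 has {red, green, gold, teal, pink, grey}, leaving only blue.
Round 5, table 4: round 5 has {red, blue, green, teal} and table 4 has {gold, teal, pink}, leaving only grey.
Round 5, table 2: round 5 has {red, blue, green, teal, grey} and table 2 has {red, gold, teal}, leaving only pink.
Round 5, table 3: round 5 has {red, blue, green, teal, pink, grey} and table 3 has {red, green, pink}, leaving only gold.
Round 7, table 1: round 7 has {red, green, gold, pink} and table 1 has {red, blue, teal, pink}, leaving only grey.
Round 3 already has {red, gold, teal, pink} and table 1 already has {red, blue, teal, pink, grey}, so round 3, table 1 must be green.

green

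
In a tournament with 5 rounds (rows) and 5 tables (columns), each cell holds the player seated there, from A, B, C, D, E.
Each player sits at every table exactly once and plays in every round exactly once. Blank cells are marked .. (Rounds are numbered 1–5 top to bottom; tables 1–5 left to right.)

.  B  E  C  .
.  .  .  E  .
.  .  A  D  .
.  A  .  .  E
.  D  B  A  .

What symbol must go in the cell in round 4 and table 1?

Round 2, table 2: round 2 has {E} and table 2 has {A, B, D}, leaving only C.
Round 2, table 3: round 2 has {C, E} and table 3 has {A, B, E}, leaving only D.
Round 3, table 2: round 3 has {A, D} and table 2 has {A, B, C, D}, leaving only E.
Round 4, table 3: round 4 has {A, E} and table 3 has {A, B, D, E}, leaving only C.
Round 4, table 4: round 4 has {A, C, E} and table 4 has {A, C, D, E}, leaving only B.
Round 4 already has {A, B, C, E} and table 1 already has {}, so round 4, table 1 must be D.

D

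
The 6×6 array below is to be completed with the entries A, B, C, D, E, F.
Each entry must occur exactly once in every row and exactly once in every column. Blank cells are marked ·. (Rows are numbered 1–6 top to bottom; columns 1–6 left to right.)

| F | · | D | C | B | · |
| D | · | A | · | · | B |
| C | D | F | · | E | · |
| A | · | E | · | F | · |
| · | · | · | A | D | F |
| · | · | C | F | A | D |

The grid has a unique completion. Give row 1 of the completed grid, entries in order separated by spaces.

Row 2, column 4: row 2 has {A, B, D} and column 4 has {A, C, F}, leaving only E.
Row 2, column 5: row 2 has {A, B, D, E} and column 5 has {A, B, D, E, F}, leaving only C.
Row 2, column 2: row 2 has {A, B, C, D, E} and column 2 has {D}, leaving only F.
Row 3, column 4: row 3 has {C, D, E, F} and column 4 has {A, C, E, F}, leaving only B.
Row 3, column 6: row 3 has {B, C, D, E, F} and column 6 has {B, D, F}, leaving only A.
Row 1, column 6: row 1 has {B, C, D, F} and column 6 has {A, B, D, F}, leaving only E.
Row 1, column 2: row 1 has {B, C, D, E, F} and column 2 has {D, F}, leaving only A.
So row 1 reads: F A D C B E.

F A D C B E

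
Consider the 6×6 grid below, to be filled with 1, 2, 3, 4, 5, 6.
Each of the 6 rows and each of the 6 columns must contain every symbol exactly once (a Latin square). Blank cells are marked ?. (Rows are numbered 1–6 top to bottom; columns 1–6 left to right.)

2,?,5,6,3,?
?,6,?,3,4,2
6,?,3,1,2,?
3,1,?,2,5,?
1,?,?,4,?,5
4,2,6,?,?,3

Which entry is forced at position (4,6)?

6

Row 1, column 2: row 1 has {2, 3, 5, 6} and column 2 has {1, 2, 6}, leaving only 4.
Row 1, column 6: row 1 has {2, 3, 4, 5, 6} and column 6 has {2, 3, 5}, leaving only 1.
Row 2, column 1: row 2 has {2, 3, 4, 6} and column 1 has {1, 2, 3, 4, 6}, leaving only 5.
Row 2, column 3: row 2 has {2, 3, 4, 5, 6} and column 3 has {3, 5, 6}, leaving only 1.
Row 3, column 2: row 3 has {1, 2, 3, 6} and column 2 has {1, 2, 4, 6}, leaving only 5.
Row 3, column 6: row 3 has {1, 2, 3, 5, 6} and column 6 has {1, 2, 3, 5}, leaving only 4.
Row 4 already has {1, 2, 3, 5} and column 6 already has {1, 2, 3, 4, 5}, so row 4, column 6 must be 6.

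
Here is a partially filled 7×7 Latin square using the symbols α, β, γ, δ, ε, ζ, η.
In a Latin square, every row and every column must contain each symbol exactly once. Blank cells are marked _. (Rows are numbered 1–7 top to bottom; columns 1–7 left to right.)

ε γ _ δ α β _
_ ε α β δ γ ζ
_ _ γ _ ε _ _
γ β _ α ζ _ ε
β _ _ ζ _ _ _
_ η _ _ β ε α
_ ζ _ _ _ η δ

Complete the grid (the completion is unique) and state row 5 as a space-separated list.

Row 1, column 7: row 1 has {α, β, γ, δ, ε} and column 7 has {α, δ, ε, ζ}, leaving only η.
Row 5, column 7: row 5 has {β, ζ} and column 7 has {α, δ, ε, ζ, η}, leaving only γ.
Row 5, column 5: row 5 has {β, γ, ζ} and column 5 has {α, β, δ, ε, ζ}, leaving only η.
Row 1, column 3: row 1 has {α, β, γ, δ, ε, η} and column 3 has {α, γ}, leaving only ζ.
Row 2, column 1: row 2 has {α, β, γ, δ, ε, ζ} and column 1 has {β, γ, ε}, leaving only η.
Row 3, column 4: row 3 has {γ, ε} and column 4 has {α, β, δ, ζ}, leaving only η.
Row 3, column 7: row 3 has {γ, ε, η} and column 7 has {α, γ, δ, ε, ζ, η}, leaving only β.
Row 4, column 6: row 4 has {α, β, γ, ε, ζ} and column 6 has {β, γ, ε, η}, leaving only δ.
Row 5, column 6: row 5 has {β, γ, ζ, η} and column 6 has {β, γ, δ, ε, η}, leaving only α.
Row 5, column 2: row 5 has {α, β, γ, ζ, η} and column 2 has {β, γ, ε, ζ, η}, leaving only δ.
Row 5, column 3: row 5 has {α, β, γ, δ, ζ, η} and column 3 has {α, γ, ζ}, leaving only ε.
So row 5 reads: β δ ε ζ η α γ.

β δ ε ζ η α γ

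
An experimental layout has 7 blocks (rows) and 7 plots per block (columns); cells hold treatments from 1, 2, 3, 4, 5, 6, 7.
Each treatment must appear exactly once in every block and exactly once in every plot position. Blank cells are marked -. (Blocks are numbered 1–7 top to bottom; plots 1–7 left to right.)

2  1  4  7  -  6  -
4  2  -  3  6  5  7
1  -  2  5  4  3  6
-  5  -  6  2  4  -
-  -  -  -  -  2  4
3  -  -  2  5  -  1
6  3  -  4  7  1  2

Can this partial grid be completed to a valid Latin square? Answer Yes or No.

Block 1, plot 5: block 1 has {1, 2, 4, 6, 7} and plot 5 has {2, 4, 5, 6, 7}, so it must be 3.
Block 1, plot 7: block 1 has {1, 2, 3, 4, 6, 7} and plot 7 has {1, 2, 4, 6, 7}, so it must be 5.
Block 2, plot 3: block 2 has {2, 3, 4, 5, 6, 7} and plot 3 has {2, 4}, so it must be 1.
Block 3, plot 2: block 3 has {1, 2, 3, 4, 5, 6} and plot 2 has {1, 2, 3, 5}, so it must be 7.
Block 4, plot 1: block 4 has {2, 4, 5, 6} and plot 1 has {1, 2, 3, 4, 6}, so it must be 7.
Block 4, plot 3: block 4 has {2, 4, 5, 6, 7} and plot 3 has {1, 2, 4}, so it must be 3.
Now block 4, plot 7: block 4 together with plot 7 already contain {1, 2, 3, 4, 5, 6, 7} — every symbol — so nothing can go there. The grid has no valid completion.

No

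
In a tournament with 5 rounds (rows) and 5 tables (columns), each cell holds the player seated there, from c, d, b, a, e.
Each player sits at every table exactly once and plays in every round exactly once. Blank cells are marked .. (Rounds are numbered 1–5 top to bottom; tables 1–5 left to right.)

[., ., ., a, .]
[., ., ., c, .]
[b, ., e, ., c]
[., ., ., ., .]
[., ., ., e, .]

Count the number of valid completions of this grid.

Round 1, table 1: eliminating its round and table leaves {c, d, e}.
Round 1, table 2: eliminating its round and table leaves {c, d, b, e}.
Round 1, table 3: eliminating its round and table leaves {c, d, b}.
Round 1, table 5: eliminating its round and table leaves {d, b, e}.
Round 2, table 1: eliminating its round and table leaves {d, a, e}.
Round 2, table 2: eliminating its round and table leaves {d, b, a, e}.
Round 2, table 3: eliminating its round and table leaves {d, b, a}.
Round 2, table 5: eliminating its round and table leaves {d, b, a, e}.
Round 3, table 2: eliminating its round and table leaves {d, a}.
Round 3, table 4: eliminating its round and table leaves {d}.
Round 4, table 1: eliminating its round and table leaves {c, d, a, e}.
Round 4, table 2: eliminating its round and table leaves {c, d, b, a, e}.
Round 4, table 3: eliminating its round and table leaves {c, d, b, a}.
Round 4, table 4: eliminating its round and table leaves {d, b}.
Round 4, table 5: eliminating its round and table leaves {d, b, a, e}.
Round 5, table 1: eliminating its round and table leaves {c, d, a}.
Round 5, table 2: eliminating its round and table leaves {c, d, b, a}.
Round 5, table 3: eliminating its round and table leaves {c, d, b, a}.
Round 5, table 5: eliminating its round and table leaves {d, b, a}.
Enumerating the assignments across these blanks that avoid any round or table repeat gives 56 completions.

56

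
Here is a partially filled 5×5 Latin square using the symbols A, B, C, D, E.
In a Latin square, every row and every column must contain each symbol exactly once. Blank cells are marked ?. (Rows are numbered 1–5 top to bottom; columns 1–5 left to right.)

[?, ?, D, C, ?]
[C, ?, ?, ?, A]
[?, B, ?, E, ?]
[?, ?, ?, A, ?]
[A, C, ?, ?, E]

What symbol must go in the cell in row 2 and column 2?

D

Row 1, column 5: row 1 has {C, D} and column 5 has {A, E}, leaving only B.
Row 1, column 1: row 1 has {B, C, D} and column 1 has {A, C}, leaving only E.
Row 1, column 2: row 1 has {B, C, D, E} and column 2 has {B, C}, leaving only A.
Row 3, column 1: row 3 has {B, E} and column 1 has {A, C, E}, leaving only D.
Row 3, column 5: row 3 has {B, D, E} and column 5 has {A, B, E}, leaving only C.
Row 3, column 3: row 3 has {B, C, D, E} and column 3 has {D}, leaving only A.
Row 4, column 1: row 4 has {A} and column 1 has {A, C, D, E}, leaving only B.
Row 4, column 5: row 4 has {A, B} and column 5 has {A, B, C, E}, leaving only D.
Row 4, column 2: row 4 has {A, B, D} and column 2 has {A, B, C}, leaving only E.
Row 2 already has {A, C} and column 2 already has {A, B, C, E}, so row 2, column 2 must be D.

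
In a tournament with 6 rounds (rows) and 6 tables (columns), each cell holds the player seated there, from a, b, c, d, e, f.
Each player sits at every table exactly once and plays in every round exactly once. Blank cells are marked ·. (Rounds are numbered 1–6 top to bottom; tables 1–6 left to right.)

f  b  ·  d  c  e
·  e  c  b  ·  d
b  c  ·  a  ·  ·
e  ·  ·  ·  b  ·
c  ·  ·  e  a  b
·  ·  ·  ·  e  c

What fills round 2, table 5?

f

Round 2 already has {b, c, d, e} and table 5 already has {a, b, c, e}, so round 2, table 5 must be f.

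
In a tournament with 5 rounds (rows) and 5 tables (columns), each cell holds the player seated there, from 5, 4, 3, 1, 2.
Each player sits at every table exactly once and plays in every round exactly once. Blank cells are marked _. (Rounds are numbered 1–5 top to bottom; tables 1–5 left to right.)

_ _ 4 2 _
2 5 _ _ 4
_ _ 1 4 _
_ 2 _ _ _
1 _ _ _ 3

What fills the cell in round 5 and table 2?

Round 5 already has {3, 1} and table 2 already has {5, 2}, so round 5, table 2 must be 4.

4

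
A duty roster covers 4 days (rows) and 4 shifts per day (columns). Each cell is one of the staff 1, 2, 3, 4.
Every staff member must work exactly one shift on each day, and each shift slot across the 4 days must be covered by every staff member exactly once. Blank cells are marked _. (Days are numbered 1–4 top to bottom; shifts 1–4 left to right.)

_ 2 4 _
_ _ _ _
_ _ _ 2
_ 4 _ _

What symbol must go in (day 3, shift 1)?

Day 3, shift 1 is narrowed to {1, 3, 4}.
If it were 1, then day 3, shift 3 would be left with no valid symbol.
If it were 3, then day 3, shift 3 would be left with no valid symbol.
So day 3, shift 1 must be 4.

4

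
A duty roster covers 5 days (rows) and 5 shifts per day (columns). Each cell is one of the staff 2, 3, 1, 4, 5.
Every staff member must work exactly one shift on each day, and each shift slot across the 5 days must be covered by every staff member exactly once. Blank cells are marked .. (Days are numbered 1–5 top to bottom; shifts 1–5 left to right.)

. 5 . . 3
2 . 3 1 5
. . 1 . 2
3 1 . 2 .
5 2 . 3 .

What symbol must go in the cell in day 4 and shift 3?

Day 1, shift 4: day 1 has {3, 5} and shift 4 has {2, 3, 1}, leaving only 4.
Day 1, shift 1: day 1 has {3, 4, 5} and shift 1 has {2, 3, 5}, leaving only 1.
Day 1, shift 3: day 1 has {3, 1, 4, 5} and shift 3 has {3, 1}, leaving only 2.
Day 2, shift 2: day 2 has {2, 3, 1, 5} and shift 2 has {2, 1, 5}, leaving only 4.
Day 3, shift 1: day 3 has {2, 1} and shift 1 has {2, 3, 1, 5}, leaving only 4.
Day 3, shift 2: day 3 has {2, 1, 4} and shift 2 has {2, 1, 4, 5}, leaving only 3.
Day 3, shift 4: day 3 has {2, 3, 1, 4} and shift 4 has {2, 3, 1, 4}, leaving only 5.
Day 4, shift 5: day 4 has {2, 3, 1} and shift 5 has {2, 3, 5}, leaving only 4.
Day 4 already has {2, 3, 1, 4} and shift 3 already has {2, 3, 1}, so day 4, shift 3 must be 5.

5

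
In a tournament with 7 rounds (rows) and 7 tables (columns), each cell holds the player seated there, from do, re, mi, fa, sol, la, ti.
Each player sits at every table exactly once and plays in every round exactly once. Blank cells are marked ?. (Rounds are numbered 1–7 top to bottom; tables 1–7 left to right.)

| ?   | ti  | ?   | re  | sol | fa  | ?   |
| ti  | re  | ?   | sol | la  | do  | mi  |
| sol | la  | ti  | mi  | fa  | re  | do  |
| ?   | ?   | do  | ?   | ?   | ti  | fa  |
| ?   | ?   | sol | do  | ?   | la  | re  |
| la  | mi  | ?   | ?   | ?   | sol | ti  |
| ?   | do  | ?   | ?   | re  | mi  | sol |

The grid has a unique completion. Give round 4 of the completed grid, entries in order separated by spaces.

re sol do la mi ti fa

Round 4, table 2: round 4 has {do, fa, ti} and table 2 has {do, re, mi, la, ti}, leaving only sol.
Round 4, table 4: round 4 has {do, fa, sol, ti} and table 4 has {do, re, mi, sol}, leaving only la.
Round 4, table 5: round 4 has {do, fa, sol, la, ti} and table 5 has {re, fa, sol, la}, leaving only mi.
Round 4, table 1: round 4 has {do, mi, fa, sol, la, ti} and table 1 has {sol, la, ti}, leaving only re.
So round 4 reads: re sol do la mi ti fa.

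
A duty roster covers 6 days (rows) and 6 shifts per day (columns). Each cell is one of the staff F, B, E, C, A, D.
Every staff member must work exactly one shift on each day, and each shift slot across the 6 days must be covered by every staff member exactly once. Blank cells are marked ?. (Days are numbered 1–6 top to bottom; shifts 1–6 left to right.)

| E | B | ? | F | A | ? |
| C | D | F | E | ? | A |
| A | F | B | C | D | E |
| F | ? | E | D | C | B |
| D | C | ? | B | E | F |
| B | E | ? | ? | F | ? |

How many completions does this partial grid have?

Day 1, shift 3: eliminating its day and shift leaves {C, D}.
Day 1, shift 6: eliminating its day and shift leaves {C, D}.
Day 2, shift 5: eliminating its day and shift leaves {B}.
Day 4, shift 2: eliminating its day and shift leaves {A}.
Day 5, shift 3: eliminating its day and shift leaves {A}.
Day 6, shift 3: eliminating its day and shift leaves {C, A, D}.
Day 6, shift 4: eliminating its day and shift leaves {A}.
Day 6, shift 6: eliminating its day and shift leaves {C, D}.
Enumerating the assignments across these blanks that avoid any day or shift repeat gives 2 completions.

2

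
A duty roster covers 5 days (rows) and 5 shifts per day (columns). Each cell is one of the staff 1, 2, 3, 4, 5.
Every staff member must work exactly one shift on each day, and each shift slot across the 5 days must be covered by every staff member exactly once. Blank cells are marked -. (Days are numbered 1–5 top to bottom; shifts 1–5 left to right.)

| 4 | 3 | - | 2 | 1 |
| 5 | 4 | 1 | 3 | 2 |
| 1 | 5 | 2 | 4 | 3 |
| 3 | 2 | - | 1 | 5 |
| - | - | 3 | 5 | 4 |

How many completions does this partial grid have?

Day 1, shift 3: eliminating its day and shift leaves {5}.
Day 4, shift 3: eliminating its day and shift leaves {4}.
Day 5, shift 1: eliminating its day and shift leaves {2}.
Day 5, shift 2: eliminating its day and shift leaves {1}.
Only one assignment across all blanks avoids any day or shift repeat, giving 1 completion.

1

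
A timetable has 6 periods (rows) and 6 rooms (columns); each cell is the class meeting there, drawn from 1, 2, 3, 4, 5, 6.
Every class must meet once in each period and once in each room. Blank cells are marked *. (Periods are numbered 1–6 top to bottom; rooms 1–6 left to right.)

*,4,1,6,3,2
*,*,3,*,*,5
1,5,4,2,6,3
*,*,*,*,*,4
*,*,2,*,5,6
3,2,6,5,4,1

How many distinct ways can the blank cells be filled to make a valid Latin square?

3

Period 1, room 1: eliminating its period and room leaves {5}.
Period 2, room 1: eliminating its period and room leaves {2, 4, 6}.
Period 2, room 2: eliminating its period and room leaves {1, 6}.
Period 2, room 4: eliminating its period and room leaves {1, 4}.
Period 2, room 5: eliminating its period and room leaves {1, 2}.
Period 4, room 1: eliminating its period and room leaves {2, 5, 6}.
Period 4, room 2: eliminating its period and room leaves {1, 3, 6}.
Period 4, room 3: eliminating its period and room leaves {5}.
Period 4, room 4: eliminating its period and room leaves {1, 3}.
Period 4, room 5: eliminating its period and room leaves {1, 2}.
Period 5, room 1: eliminating its period and room leaves {4}.
Period 5, room 2: eliminating its period and room leaves {1, 3}.
Period 5, room 4: eliminating its period and room leaves {1, 3, 4}.
Enumerating the assignments across these blanks that avoid any period or room repeat gives 3 completions.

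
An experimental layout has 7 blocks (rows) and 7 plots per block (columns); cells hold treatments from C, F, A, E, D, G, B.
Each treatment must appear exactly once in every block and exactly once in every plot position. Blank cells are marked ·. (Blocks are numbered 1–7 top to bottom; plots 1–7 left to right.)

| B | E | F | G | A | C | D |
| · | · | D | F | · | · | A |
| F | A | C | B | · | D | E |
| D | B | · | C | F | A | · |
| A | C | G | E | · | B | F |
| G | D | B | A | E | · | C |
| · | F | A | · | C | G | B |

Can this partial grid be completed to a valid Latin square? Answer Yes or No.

Yes

No block or plot among the givens repeats a symbol, and propagating forced cells runs into no contradiction.
One valid completion exists (for instance, B E F G A C D / C G D F B E A / F A C B G D E / D B E C F A G / A C G E D B F / G D B A E F C / E F A D C G B).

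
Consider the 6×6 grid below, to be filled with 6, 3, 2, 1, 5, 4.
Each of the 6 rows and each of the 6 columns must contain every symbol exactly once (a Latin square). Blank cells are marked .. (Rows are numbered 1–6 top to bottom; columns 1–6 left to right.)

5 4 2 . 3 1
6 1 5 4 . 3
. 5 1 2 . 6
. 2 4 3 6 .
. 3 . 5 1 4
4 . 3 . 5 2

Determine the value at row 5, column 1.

2

Row 5 already has {3, 1, 5, 4} and column 1 already has {6, 5, 4}, so row 5, column 1 must be 2.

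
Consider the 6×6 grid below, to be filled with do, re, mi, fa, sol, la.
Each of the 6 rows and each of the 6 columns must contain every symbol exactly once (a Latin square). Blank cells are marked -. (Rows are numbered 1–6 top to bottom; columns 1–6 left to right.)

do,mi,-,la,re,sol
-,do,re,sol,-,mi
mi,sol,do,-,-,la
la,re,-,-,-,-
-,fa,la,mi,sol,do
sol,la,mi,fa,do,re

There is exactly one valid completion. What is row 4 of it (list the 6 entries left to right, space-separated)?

Row 4, column 4: row 4 has {re, la} and column 4 has {mi, fa, sol, la}, leaving only do.
Row 4, column 6: row 4 has {do, re, la} and column 6 has {do, re, mi, sol, la}, leaving only fa.
Row 4, column 3: row 4 has {do, re, fa, la} and column 3 has {do, re, mi, la}, leaving only sol.
Row 4, column 5: row 4 has {do, re, fa, sol, la} and column 5 has {do, re, sol}, leaving only mi.
So row 4 reads: la re sol do mi fa.

la re sol do mi fa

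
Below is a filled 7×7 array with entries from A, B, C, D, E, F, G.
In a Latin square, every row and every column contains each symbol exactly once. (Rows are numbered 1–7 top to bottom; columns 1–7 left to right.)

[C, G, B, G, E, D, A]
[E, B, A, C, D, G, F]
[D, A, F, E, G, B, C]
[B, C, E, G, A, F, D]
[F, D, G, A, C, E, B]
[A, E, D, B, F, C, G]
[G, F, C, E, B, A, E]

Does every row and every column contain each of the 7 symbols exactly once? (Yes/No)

No

Row 7 contains E twice (at columns 4 and 7); row 1 is also not a permutation.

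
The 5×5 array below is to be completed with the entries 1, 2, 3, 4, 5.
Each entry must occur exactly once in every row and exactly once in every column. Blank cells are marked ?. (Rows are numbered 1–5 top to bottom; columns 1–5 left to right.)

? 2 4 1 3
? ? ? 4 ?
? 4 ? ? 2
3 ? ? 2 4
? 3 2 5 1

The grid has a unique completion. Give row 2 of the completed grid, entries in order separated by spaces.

2 1 3 4 5

Row 2, column 5: row 2 has {4} and column 5 has {1, 2, 3, 4}, leaving only 5.
Row 2, column 2: row 2 has {4, 5} and column 2 has {2, 3, 4}, leaving only 1.
Row 2, column 1: row 2 has {1, 4, 5} and column 1 has {3}, leaving only 2.
Row 2, column 3: row 2 has {1, 2, 4, 5} and column 3 has {2, 4}, leaving only 3.
So row 2 reads: 2 1 3 4 5.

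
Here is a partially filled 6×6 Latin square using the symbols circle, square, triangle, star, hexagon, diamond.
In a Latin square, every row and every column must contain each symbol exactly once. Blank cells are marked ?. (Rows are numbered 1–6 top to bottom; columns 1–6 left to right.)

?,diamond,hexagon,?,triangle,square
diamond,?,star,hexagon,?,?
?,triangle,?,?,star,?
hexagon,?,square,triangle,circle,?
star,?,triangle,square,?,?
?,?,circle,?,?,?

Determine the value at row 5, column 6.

Row 1, column 1: row 1 has {square, triangle, hexagon, diamond} and column 1 has {star, hexagon, diamond}, leaving only circle.
Row 1, column 4: row 1 has {circle, square, triangle, hexagon, diamond} and column 4 has {square, triangle, hexagon}, leaving only star.
Row 2, column 5: row 2 has {star, hexagon, diamond} and column 5 has {circle, triangle, star}, leaving only square.
Row 2, column 2: row 2 has {square, star, hexagon, diamond} and column 2 has {triangle, diamond}, leaving only circle.
Row 2, column 6: row 2 has {circle, square, star, hexagon, diamond} and column 6 has {square}, leaving only triangle.
Row 3, column 1: row 3 has {triangle, star} and column 1 has {circle, star, hexagon, diamond}, leaving only square.
Row 3, column 3: row 3 has {square, triangle, star} and column 3 has {circle, square, triangle, star, hexagon}, leaving only diamond.
Row 3, column 4: row 3 has {square, triangle, star, diamond} and column 4 has {square, triangle, star, hexagon}, leaving only circle.
Row 3, column 6: row 3 has {circle, square, triangle, star, diamond} and column 6 has {square, triangle}, leaving only hexagon.
Row 4, column 2: row 4 has {circle, square, triangle, hexagon} and column 2 has {circle, triangle, diamond}, leaving only star.
Row 4, column 6: row 4 has {circle, square, triangle, star, hexagon} and column 6 has {square, triangle, hexagon}, leaving only diamond.
Row 5 already has {square, triangle, star} and column 6 already has {square, triangle, hexagon, diamond}, so row 5, column 6 must be circle.

circle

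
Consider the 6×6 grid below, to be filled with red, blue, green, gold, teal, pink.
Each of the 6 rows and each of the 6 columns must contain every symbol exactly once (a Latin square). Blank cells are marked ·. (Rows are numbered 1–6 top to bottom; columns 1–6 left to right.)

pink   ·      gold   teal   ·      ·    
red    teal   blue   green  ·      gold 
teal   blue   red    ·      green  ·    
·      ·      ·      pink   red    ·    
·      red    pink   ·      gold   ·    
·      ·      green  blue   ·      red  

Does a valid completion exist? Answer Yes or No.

No

Row 5, column 4: row 5 together with column 4 already contain {red, blue, green, gold, teal, pink} — every symbol — so nothing can go there. The grid has no valid completion.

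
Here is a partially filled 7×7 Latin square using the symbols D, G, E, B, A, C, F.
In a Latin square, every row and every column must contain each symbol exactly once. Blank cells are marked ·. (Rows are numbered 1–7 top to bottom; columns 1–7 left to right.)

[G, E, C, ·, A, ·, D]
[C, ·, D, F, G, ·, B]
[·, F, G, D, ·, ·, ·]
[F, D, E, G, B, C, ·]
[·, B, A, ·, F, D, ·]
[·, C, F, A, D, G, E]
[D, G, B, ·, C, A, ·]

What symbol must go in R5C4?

C

Row 1, column 4: row 1 has {D, G, E, A, C} and column 4 has {D, G, A, F}, leaving only B.
Row 1, column 6: row 1 has {D, G, E, B, A, C} and column 6 has {D, G, A, C}, leaving only F.
Row 2, column 2: row 2 has {D, G, B, C, F} and column 2 has {D, G, E, B, C, F}, leaving only A.
Row 2, column 6: row 2 has {D, G, B, A, C, F} and column 6 has {D, G, A, C, F}, leaving only E.
Row 3, column 5: row 3 has {D, G, F} and column 5 has {D, G, B, A, C, F}, leaving only E.
Row 3, column 6: row 3 has {D, G, E, F} and column 6 has {D, G, E, A, C, F}, leaving only B.
Row 3, column 1: row 3 has {D, G, E, B, F} and column 1 has {D, G, C, F}, leaving only A.
Row 3, column 7: row 3 has {D, G, E, B, A, F} and column 7 has {D, E, B}, leaving only C.
Row 4, column 7: row 4 has {D, G, E, B, C, F} and column 7 has {D, E, B, C}, leaving only A.
Row 5, column 1: row 5 has {D, B, A, F} and column 1 has {D, G, A, C, F}, leaving only E.
Row 5 already has {D, E, B, A, F} and column 4 already has {D, G, B, A, F}, so row 5, column 4 must be C.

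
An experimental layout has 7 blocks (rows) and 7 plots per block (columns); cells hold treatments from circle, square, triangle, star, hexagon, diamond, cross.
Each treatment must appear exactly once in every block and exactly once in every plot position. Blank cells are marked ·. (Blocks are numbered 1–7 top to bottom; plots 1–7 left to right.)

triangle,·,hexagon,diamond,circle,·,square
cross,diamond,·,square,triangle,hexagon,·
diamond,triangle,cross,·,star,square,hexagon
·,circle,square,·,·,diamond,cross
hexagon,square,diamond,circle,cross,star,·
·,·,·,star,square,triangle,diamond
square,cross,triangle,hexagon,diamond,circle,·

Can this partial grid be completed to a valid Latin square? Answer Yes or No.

Block 3, plot 4: block 3 together with plot 4 already contain {circle, square, triangle, star, hexagon, diamond, cross} — every symbol — so nothing can go there. The grid has no valid completion.

No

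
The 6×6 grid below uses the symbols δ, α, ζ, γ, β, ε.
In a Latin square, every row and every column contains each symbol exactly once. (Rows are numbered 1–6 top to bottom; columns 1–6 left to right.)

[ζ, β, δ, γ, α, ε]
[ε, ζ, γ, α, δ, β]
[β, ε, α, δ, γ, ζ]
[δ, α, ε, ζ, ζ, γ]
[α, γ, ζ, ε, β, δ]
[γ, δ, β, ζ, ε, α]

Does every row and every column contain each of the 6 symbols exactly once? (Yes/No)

No

Column 4 contains ζ twice (at rows 4 and 6), so it is not a permutation.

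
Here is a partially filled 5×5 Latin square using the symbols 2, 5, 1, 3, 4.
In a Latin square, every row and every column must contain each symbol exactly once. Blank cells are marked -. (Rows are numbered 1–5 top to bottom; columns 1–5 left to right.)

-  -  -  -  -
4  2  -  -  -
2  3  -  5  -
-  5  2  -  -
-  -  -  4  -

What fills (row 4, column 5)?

Row 5, column 2: row 5 has {4} and column 2 has {2, 5, 3}, leaving only 1.
Row 1, column 2: row 1 has {} and column 2 has {2, 5, 1, 3}, leaving only 4.
Row 4, column 5 is narrowed to {1, 3, 4}.
If it were 1, then row 4, column 4 would be left with no valid symbol.
If it were 3, then row 4, column 4 would be left with no valid symbol.
So row 4, column 5 must be 4.

4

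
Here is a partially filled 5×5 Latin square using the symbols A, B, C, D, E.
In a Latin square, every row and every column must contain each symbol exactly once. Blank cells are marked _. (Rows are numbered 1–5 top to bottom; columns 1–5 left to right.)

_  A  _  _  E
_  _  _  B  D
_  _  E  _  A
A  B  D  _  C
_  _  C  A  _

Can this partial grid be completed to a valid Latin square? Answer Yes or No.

Yes

No row or column among the givens repeats a symbol, and propagating forced cells runs into no contradiction.
One valid completion exists (for instance, C A B D E / E C A B D / B D E C A / A B D E C / D E C A B).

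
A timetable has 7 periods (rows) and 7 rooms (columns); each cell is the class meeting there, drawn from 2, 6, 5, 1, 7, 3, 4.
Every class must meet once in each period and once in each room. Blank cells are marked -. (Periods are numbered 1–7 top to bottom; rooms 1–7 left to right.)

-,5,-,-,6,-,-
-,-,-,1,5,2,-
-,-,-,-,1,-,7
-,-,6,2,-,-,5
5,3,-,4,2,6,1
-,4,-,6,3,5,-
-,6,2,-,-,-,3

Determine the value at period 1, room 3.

3

Period 2, room 2: period 2 has {2, 5, 1} and room 2 has {6, 5, 3, 4}, leaving only 7.
Period 3, room 2: period 3 has {1, 7} and room 2 has {6, 5, 7, 3, 4}, leaving only 2.
Period 4, room 2: period 4 has {2, 6, 5} and room 2 has {2, 6, 5, 7, 3, 4}, leaving only 1.
Period 5, room 3: period 5 has {2, 6, 5, 1, 3, 4} and room 3 has {2, 6}, leaving only 7.
Period 6, room 3: period 6 has {6, 5, 3, 4} and room 3 has {2, 6, 7}, leaving only 1.
Period 6, room 7: period 6 has {6, 5, 1, 3, 4} and room 7 has {5, 1, 7, 3}, leaving only 2.
Period 1, room 7: period 1 has {6, 5} and room 7 has {2, 5, 1, 7, 3}, leaving only 4.
Period 1 already has {6, 5, 4} and room 3 already has {2, 6, 1, 7}, so period 1, room 3 must be 3.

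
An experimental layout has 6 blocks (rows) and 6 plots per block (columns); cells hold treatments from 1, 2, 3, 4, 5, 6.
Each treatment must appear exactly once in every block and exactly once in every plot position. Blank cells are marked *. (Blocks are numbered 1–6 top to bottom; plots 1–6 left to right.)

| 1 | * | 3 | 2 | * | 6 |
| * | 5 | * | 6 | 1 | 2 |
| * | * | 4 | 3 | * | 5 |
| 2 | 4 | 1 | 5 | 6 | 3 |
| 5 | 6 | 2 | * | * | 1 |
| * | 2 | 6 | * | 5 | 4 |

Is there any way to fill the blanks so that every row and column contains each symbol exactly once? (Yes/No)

Block 1, plot 2: block 1 together with plot 2 already contain {1, 2, 3, 4, 5, 6} — every symbol — so nothing can go there. The grid has no valid completion.

No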